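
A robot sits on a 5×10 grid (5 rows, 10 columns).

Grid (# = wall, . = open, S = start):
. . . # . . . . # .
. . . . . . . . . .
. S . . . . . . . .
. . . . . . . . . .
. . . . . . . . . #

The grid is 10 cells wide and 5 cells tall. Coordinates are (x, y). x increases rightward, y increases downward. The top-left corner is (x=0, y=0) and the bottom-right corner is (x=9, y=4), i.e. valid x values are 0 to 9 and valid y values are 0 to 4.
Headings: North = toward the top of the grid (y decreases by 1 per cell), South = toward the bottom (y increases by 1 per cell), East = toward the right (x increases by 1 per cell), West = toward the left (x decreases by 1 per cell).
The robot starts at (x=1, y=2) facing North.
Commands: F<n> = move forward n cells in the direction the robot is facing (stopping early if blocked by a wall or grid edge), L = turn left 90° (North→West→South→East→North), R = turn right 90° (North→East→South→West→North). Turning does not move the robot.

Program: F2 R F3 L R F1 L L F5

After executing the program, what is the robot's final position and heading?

Answer: Final position: (x=0, y=0), facing West

Derivation:
Start: (x=1, y=2), facing North
  F2: move forward 2, now at (x=1, y=0)
  R: turn right, now facing East
  F3: move forward 1/3 (blocked), now at (x=2, y=0)
  L: turn left, now facing North
  R: turn right, now facing East
  F1: move forward 0/1 (blocked), now at (x=2, y=0)
  L: turn left, now facing North
  L: turn left, now facing West
  F5: move forward 2/5 (blocked), now at (x=0, y=0)
Final: (x=0, y=0), facing West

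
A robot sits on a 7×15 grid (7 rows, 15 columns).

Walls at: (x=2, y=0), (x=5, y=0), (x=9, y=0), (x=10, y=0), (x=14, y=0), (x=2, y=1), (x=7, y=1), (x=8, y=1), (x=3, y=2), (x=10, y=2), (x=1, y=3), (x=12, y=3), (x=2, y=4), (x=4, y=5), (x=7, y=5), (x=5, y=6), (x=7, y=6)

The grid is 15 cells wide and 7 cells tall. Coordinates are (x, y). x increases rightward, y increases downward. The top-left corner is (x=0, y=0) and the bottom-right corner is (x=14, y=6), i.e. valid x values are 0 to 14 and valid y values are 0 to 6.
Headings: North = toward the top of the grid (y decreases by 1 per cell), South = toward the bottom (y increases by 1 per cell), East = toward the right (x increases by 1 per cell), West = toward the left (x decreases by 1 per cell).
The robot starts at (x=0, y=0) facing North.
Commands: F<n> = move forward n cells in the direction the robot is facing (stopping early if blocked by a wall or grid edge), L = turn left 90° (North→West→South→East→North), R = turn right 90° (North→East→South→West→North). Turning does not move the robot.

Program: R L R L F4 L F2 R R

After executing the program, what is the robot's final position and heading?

Answer: Final position: (x=0, y=0), facing East

Derivation:
Start: (x=0, y=0), facing North
  R: turn right, now facing East
  L: turn left, now facing North
  R: turn right, now facing East
  L: turn left, now facing North
  F4: move forward 0/4 (blocked), now at (x=0, y=0)
  L: turn left, now facing West
  F2: move forward 0/2 (blocked), now at (x=0, y=0)
  R: turn right, now facing North
  R: turn right, now facing East
Final: (x=0, y=0), facing East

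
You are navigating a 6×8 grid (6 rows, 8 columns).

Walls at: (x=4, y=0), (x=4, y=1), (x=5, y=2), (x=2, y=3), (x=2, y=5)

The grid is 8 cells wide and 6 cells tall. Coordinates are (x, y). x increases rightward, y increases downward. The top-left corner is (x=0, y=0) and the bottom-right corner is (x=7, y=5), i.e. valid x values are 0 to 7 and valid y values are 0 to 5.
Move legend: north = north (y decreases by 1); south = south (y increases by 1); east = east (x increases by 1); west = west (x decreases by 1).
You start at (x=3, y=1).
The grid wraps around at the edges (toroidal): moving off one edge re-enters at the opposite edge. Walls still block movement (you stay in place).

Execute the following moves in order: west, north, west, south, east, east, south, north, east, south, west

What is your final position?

Start: (x=3, y=1)
  west (west): (x=3, y=1) -> (x=2, y=1)
  north (north): (x=2, y=1) -> (x=2, y=0)
  west (west): (x=2, y=0) -> (x=1, y=0)
  south (south): (x=1, y=0) -> (x=1, y=1)
  east (east): (x=1, y=1) -> (x=2, y=1)
  east (east): (x=2, y=1) -> (x=3, y=1)
  south (south): (x=3, y=1) -> (x=3, y=2)
  north (north): (x=3, y=2) -> (x=3, y=1)
  east (east): blocked, stay at (x=3, y=1)
  south (south): (x=3, y=1) -> (x=3, y=2)
  west (west): (x=3, y=2) -> (x=2, y=2)
Final: (x=2, y=2)

Answer: Final position: (x=2, y=2)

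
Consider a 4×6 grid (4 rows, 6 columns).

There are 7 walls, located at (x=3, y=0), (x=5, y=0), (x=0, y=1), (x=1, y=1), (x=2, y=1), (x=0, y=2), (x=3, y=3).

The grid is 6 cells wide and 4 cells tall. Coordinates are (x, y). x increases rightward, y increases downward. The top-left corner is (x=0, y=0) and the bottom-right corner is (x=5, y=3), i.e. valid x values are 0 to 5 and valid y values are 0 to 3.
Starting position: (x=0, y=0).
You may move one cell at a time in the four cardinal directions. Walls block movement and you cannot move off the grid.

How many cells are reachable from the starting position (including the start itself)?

Answer: Reachable cells: 3

Derivation:
BFS flood-fill from (x=0, y=0):
  Distance 0: (x=0, y=0)
  Distance 1: (x=1, y=0)
  Distance 2: (x=2, y=0)
Total reachable: 3 (grid has 17 open cells total)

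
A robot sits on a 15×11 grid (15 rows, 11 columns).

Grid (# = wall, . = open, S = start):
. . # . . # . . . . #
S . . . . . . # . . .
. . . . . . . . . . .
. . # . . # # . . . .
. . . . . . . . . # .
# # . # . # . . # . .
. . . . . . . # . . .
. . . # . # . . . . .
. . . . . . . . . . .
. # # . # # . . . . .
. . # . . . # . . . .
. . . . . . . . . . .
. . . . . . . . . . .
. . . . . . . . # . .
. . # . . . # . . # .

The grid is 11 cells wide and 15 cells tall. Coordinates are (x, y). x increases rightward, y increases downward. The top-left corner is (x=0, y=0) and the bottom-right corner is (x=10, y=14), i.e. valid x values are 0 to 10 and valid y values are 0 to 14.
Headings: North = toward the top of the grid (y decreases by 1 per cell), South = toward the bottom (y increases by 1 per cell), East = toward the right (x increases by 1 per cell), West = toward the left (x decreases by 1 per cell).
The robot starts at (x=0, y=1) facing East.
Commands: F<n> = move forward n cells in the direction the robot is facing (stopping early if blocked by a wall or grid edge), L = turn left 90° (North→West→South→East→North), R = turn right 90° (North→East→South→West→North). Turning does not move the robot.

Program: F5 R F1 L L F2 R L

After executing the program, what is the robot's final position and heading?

Answer: Final position: (x=5, y=1), facing North

Derivation:
Start: (x=0, y=1), facing East
  F5: move forward 5, now at (x=5, y=1)
  R: turn right, now facing South
  F1: move forward 1, now at (x=5, y=2)
  L: turn left, now facing East
  L: turn left, now facing North
  F2: move forward 1/2 (blocked), now at (x=5, y=1)
  R: turn right, now facing East
  L: turn left, now facing North
Final: (x=5, y=1), facing North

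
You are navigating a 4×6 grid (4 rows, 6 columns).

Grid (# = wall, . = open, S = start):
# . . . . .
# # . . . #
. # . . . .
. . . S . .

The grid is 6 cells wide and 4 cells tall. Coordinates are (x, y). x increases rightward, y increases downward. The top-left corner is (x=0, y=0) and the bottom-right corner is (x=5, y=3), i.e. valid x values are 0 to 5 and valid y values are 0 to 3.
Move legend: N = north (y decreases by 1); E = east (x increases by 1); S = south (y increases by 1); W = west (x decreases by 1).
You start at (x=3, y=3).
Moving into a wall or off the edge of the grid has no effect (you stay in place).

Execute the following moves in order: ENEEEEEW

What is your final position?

Answer: Final position: (x=4, y=2)

Derivation:
Start: (x=3, y=3)
  E (east): (x=3, y=3) -> (x=4, y=3)
  N (north): (x=4, y=3) -> (x=4, y=2)
  E (east): (x=4, y=2) -> (x=5, y=2)
  [×4]E (east): blocked, stay at (x=5, y=2)
  W (west): (x=5, y=2) -> (x=4, y=2)
Final: (x=4, y=2)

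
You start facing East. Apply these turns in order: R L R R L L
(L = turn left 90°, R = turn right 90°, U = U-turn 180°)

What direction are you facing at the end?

Answer: Final heading: East

Derivation:
Start: East
  R (right (90° clockwise)) -> South
  L (left (90° counter-clockwise)) -> East
  R (right (90° clockwise)) -> South
  R (right (90° clockwise)) -> West
  L (left (90° counter-clockwise)) -> South
  L (left (90° counter-clockwise)) -> East
Final: East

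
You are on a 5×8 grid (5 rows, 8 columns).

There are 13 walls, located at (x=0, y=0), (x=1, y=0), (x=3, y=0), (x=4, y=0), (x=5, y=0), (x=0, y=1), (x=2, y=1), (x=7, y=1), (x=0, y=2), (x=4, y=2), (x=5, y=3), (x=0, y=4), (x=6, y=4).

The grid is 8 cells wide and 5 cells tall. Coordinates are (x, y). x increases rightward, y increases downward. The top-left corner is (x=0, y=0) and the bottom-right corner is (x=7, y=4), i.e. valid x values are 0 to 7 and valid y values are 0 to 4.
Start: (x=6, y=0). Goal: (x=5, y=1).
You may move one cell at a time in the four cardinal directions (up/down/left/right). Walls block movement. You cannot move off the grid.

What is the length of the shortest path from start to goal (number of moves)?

BFS from (x=6, y=0) until reaching (x=5, y=1):
  Distance 0: (x=6, y=0)
  Distance 1: (x=7, y=0), (x=6, y=1)
  Distance 2: (x=5, y=1), (x=6, y=2)  <- goal reached here
One shortest path (2 moves): (x=6, y=0) -> (x=6, y=1) -> (x=5, y=1)

Answer: Shortest path length: 2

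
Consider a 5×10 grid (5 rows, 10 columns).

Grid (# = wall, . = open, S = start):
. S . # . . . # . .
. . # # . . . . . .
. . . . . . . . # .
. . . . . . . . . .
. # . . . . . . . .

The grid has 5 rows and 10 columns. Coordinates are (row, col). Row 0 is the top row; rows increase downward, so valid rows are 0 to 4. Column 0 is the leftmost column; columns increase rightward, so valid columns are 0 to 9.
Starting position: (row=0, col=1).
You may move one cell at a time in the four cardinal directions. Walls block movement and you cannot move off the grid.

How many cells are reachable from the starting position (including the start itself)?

BFS flood-fill from (row=0, col=1):
  Distance 0: (row=0, col=1)
  Distance 1: (row=0, col=0), (row=0, col=2), (row=1, col=1)
  Distance 2: (row=1, col=0), (row=2, col=1)
  Distance 3: (row=2, col=0), (row=2, col=2), (row=3, col=1)
  Distance 4: (row=2, col=3), (row=3, col=0), (row=3, col=2)
  Distance 5: (row=2, col=4), (row=3, col=3), (row=4, col=0), (row=4, col=2)
  Distance 6: (row=1, col=4), (row=2, col=5), (row=3, col=4), (row=4, col=3)
  Distance 7: (row=0, col=4), (row=1, col=5), (row=2, col=6), (row=3, col=5), (row=4, col=4)
  Distance 8: (row=0, col=5), (row=1, col=6), (row=2, col=7), (row=3, col=6), (row=4, col=5)
  Distance 9: (row=0, col=6), (row=1, col=7), (row=3, col=7), (row=4, col=6)
  Distance 10: (row=1, col=8), (row=3, col=8), (row=4, col=7)
  Distance 11: (row=0, col=8), (row=1, col=9), (row=3, col=9), (row=4, col=8)
  Distance 12: (row=0, col=9), (row=2, col=9), (row=4, col=9)
Total reachable: 44 (grid has 44 open cells total)

Answer: Reachable cells: 44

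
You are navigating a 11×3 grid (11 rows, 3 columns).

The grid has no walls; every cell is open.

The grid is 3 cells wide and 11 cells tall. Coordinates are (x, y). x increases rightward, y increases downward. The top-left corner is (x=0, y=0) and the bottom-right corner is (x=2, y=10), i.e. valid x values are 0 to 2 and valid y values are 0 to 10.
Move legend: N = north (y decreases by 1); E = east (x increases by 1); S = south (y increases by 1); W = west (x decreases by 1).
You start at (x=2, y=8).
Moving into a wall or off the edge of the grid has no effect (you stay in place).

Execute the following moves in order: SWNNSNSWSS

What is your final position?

Answer: Final position: (x=0, y=10)

Derivation:
Start: (x=2, y=8)
  S (south): (x=2, y=8) -> (x=2, y=9)
  W (west): (x=2, y=9) -> (x=1, y=9)
  N (north): (x=1, y=9) -> (x=1, y=8)
  N (north): (x=1, y=8) -> (x=1, y=7)
  S (south): (x=1, y=7) -> (x=1, y=8)
  N (north): (x=1, y=8) -> (x=1, y=7)
  S (south): (x=1, y=7) -> (x=1, y=8)
  W (west): (x=1, y=8) -> (x=0, y=8)
  S (south): (x=0, y=8) -> (x=0, y=9)
  S (south): (x=0, y=9) -> (x=0, y=10)
Final: (x=0, y=10)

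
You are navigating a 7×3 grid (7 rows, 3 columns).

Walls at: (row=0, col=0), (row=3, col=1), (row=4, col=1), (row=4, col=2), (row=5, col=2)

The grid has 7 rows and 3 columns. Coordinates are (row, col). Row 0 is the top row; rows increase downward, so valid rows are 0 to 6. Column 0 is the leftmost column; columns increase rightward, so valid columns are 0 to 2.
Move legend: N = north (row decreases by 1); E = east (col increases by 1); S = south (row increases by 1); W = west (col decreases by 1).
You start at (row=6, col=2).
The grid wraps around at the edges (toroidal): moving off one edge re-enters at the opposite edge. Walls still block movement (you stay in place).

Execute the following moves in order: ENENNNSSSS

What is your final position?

Answer: Final position: (row=2, col=1)

Derivation:
Start: (row=6, col=2)
  E (east): (row=6, col=2) -> (row=6, col=0)
  N (north): (row=6, col=0) -> (row=5, col=0)
  E (east): (row=5, col=0) -> (row=5, col=1)
  [×3]N (north): blocked, stay at (row=5, col=1)
  S (south): (row=5, col=1) -> (row=6, col=1)
  S (south): (row=6, col=1) -> (row=0, col=1)
  S (south): (row=0, col=1) -> (row=1, col=1)
  S (south): (row=1, col=1) -> (row=2, col=1)
Final: (row=2, col=1)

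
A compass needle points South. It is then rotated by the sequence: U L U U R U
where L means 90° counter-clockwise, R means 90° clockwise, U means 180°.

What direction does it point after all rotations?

Answer: Final heading: South

Derivation:
Start: South
  U (U-turn (180°)) -> North
  L (left (90° counter-clockwise)) -> West
  U (U-turn (180°)) -> East
  U (U-turn (180°)) -> West
  R (right (90° clockwise)) -> North
  U (U-turn (180°)) -> South
Final: South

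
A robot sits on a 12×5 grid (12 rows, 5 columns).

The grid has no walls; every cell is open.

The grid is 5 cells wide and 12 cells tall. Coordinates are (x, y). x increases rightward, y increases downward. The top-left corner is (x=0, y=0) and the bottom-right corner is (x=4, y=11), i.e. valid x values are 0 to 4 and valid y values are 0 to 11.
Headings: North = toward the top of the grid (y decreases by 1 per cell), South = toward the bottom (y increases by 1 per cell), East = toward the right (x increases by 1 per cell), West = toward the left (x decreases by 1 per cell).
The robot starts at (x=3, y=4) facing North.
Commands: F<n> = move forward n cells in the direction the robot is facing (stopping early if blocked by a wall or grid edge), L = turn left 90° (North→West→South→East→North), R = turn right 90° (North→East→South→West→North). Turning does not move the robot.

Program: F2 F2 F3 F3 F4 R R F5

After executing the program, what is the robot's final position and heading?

Answer: Final position: (x=3, y=5), facing South

Derivation:
Start: (x=3, y=4), facing North
  F2: move forward 2, now at (x=3, y=2)
  F2: move forward 2, now at (x=3, y=0)
  F3: move forward 0/3 (blocked), now at (x=3, y=0)
  F3: move forward 0/3 (blocked), now at (x=3, y=0)
  F4: move forward 0/4 (blocked), now at (x=3, y=0)
  R: turn right, now facing East
  R: turn right, now facing South
  F5: move forward 5, now at (x=3, y=5)
Final: (x=3, y=5), facing South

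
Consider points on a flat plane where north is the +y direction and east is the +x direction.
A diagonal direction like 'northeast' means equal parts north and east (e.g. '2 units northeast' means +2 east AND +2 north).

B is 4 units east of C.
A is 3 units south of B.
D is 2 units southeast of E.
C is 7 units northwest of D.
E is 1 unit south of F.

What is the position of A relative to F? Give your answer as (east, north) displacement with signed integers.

Place F at the origin (east=0, north=0).
  E is 1 unit south of F: delta (east=+0, north=-1); E at (east=0, north=-1).
  D is 2 units southeast of E: delta (east=+2, north=-2); D at (east=2, north=-3).
  C is 7 units northwest of D: delta (east=-7, north=+7); C at (east=-5, north=4).
  B is 4 units east of C: delta (east=+4, north=+0); B at (east=-1, north=4).
  A is 3 units south of B: delta (east=+0, north=-3); A at (east=-1, north=1).
Therefore A relative to F: (east=-1, north=1).

Answer: A is at (east=-1, north=1) relative to F.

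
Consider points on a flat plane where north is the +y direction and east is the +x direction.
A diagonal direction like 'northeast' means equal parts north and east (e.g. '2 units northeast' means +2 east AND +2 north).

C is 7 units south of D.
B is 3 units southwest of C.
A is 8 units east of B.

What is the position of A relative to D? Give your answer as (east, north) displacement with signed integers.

Place D at the origin (east=0, north=0).
  C is 7 units south of D: delta (east=+0, north=-7); C at (east=0, north=-7).
  B is 3 units southwest of C: delta (east=-3, north=-3); B at (east=-3, north=-10).
  A is 8 units east of B: delta (east=+8, north=+0); A at (east=5, north=-10).
Therefore A relative to D: (east=5, north=-10).

Answer: A is at (east=5, north=-10) relative to D.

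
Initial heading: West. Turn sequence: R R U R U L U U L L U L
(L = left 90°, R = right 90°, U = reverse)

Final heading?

Answer: Final heading: North

Derivation:
Start: West
  R (right (90° clockwise)) -> North
  R (right (90° clockwise)) -> East
  U (U-turn (180°)) -> West
  R (right (90° clockwise)) -> North
  U (U-turn (180°)) -> South
  L (left (90° counter-clockwise)) -> East
  U (U-turn (180°)) -> West
  U (U-turn (180°)) -> East
  L (left (90° counter-clockwise)) -> North
  L (left (90° counter-clockwise)) -> West
  U (U-turn (180°)) -> East
  L (left (90° counter-clockwise)) -> North
Final: North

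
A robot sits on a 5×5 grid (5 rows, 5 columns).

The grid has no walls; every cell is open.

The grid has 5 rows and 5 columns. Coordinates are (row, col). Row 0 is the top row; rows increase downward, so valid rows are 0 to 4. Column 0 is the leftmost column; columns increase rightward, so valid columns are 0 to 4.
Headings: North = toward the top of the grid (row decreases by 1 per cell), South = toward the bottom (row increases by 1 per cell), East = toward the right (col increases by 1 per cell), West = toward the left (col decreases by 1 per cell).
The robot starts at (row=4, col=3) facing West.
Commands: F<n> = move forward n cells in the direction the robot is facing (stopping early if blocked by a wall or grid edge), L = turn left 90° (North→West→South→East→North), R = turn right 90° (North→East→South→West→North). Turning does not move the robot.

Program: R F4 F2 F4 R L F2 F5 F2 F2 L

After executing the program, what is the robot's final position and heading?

Start: (row=4, col=3), facing West
  R: turn right, now facing North
  F4: move forward 4, now at (row=0, col=3)
  F2: move forward 0/2 (blocked), now at (row=0, col=3)
  F4: move forward 0/4 (blocked), now at (row=0, col=3)
  R: turn right, now facing East
  L: turn left, now facing North
  F2: move forward 0/2 (blocked), now at (row=0, col=3)
  F5: move forward 0/5 (blocked), now at (row=0, col=3)
  F2: move forward 0/2 (blocked), now at (row=0, col=3)
  F2: move forward 0/2 (blocked), now at (row=0, col=3)
  L: turn left, now facing West
Final: (row=0, col=3), facing West

Answer: Final position: (row=0, col=3), facing West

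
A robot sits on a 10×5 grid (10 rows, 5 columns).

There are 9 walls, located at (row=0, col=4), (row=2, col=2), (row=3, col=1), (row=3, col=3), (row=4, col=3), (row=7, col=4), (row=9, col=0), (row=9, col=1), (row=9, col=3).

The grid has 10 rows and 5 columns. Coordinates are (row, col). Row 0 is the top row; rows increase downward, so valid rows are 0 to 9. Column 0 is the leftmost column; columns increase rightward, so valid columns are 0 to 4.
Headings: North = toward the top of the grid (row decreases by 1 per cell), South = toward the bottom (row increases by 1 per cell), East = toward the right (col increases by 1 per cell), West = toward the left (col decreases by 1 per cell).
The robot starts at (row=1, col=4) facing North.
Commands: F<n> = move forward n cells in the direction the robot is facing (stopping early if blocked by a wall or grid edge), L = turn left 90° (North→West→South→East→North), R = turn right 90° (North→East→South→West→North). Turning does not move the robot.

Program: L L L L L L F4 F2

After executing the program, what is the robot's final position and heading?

Start: (row=1, col=4), facing North
  L: turn left, now facing West
  L: turn left, now facing South
  L: turn left, now facing East
  L: turn left, now facing North
  L: turn left, now facing West
  L: turn left, now facing South
  F4: move forward 4, now at (row=5, col=4)
  F2: move forward 1/2 (blocked), now at (row=6, col=4)
Final: (row=6, col=4), facing South

Answer: Final position: (row=6, col=4), facing South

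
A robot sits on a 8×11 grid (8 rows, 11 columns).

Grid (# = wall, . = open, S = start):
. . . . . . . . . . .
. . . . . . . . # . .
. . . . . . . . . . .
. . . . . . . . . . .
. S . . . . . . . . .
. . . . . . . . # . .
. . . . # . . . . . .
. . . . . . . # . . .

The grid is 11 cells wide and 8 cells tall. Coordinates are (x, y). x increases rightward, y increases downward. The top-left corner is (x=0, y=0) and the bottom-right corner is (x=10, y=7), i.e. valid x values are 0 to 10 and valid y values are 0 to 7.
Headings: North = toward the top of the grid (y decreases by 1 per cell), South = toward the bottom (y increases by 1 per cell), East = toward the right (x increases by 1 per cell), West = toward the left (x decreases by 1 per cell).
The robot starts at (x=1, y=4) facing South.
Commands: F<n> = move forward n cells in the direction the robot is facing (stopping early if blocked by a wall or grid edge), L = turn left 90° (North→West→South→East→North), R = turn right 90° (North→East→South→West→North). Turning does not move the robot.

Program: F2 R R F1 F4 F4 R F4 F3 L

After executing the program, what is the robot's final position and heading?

Start: (x=1, y=4), facing South
  F2: move forward 2, now at (x=1, y=6)
  R: turn right, now facing West
  R: turn right, now facing North
  F1: move forward 1, now at (x=1, y=5)
  F4: move forward 4, now at (x=1, y=1)
  F4: move forward 1/4 (blocked), now at (x=1, y=0)
  R: turn right, now facing East
  F4: move forward 4, now at (x=5, y=0)
  F3: move forward 3, now at (x=8, y=0)
  L: turn left, now facing North
Final: (x=8, y=0), facing North

Answer: Final position: (x=8, y=0), facing North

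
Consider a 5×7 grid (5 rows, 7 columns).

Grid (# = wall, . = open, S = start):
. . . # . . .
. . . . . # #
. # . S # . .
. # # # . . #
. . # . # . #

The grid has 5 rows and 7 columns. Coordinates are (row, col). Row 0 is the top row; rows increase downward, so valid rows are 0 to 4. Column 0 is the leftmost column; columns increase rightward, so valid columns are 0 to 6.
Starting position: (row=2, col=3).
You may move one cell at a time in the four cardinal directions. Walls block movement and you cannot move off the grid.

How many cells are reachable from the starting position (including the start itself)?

BFS flood-fill from (row=2, col=3):
  Distance 0: (row=2, col=3)
  Distance 1: (row=1, col=3), (row=2, col=2)
  Distance 2: (row=1, col=2), (row=1, col=4)
  Distance 3: (row=0, col=2), (row=0, col=4), (row=1, col=1)
  Distance 4: (row=0, col=1), (row=0, col=5), (row=1, col=0)
  Distance 5: (row=0, col=0), (row=0, col=6), (row=2, col=0)
  Distance 6: (row=3, col=0)
  Distance 7: (row=4, col=0)
  Distance 8: (row=4, col=1)
Total reachable: 17 (grid has 23 open cells total)

Answer: Reachable cells: 17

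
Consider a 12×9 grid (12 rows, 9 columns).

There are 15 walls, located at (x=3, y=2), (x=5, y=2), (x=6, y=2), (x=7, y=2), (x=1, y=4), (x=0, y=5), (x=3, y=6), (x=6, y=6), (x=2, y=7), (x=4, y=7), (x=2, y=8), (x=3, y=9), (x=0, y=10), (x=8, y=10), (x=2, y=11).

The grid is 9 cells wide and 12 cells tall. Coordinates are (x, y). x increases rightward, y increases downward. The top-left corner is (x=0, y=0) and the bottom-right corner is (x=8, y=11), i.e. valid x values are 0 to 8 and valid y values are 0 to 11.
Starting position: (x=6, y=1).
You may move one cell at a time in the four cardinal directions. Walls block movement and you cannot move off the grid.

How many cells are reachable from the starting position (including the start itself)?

BFS flood-fill from (x=6, y=1):
  Distance 0: (x=6, y=1)
  Distance 1: (x=6, y=0), (x=5, y=1), (x=7, y=1)
  Distance 2: (x=5, y=0), (x=7, y=0), (x=4, y=1), (x=8, y=1)
  Distance 3: (x=4, y=0), (x=8, y=0), (x=3, y=1), (x=4, y=2), (x=8, y=2)
  Distance 4: (x=3, y=0), (x=2, y=1), (x=4, y=3), (x=8, y=3)
  Distance 5: (x=2, y=0), (x=1, y=1), (x=2, y=2), (x=3, y=3), (x=5, y=3), (x=7, y=3), (x=4, y=4), (x=8, y=4)
  Distance 6: (x=1, y=0), (x=0, y=1), (x=1, y=2), (x=2, y=3), (x=6, y=3), (x=3, y=4), (x=5, y=4), (x=7, y=4), (x=4, y=5), (x=8, y=5)
  Distance 7: (x=0, y=0), (x=0, y=2), (x=1, y=3), (x=2, y=4), (x=6, y=4), (x=3, y=5), (x=5, y=5), (x=7, y=5), (x=4, y=6), (x=8, y=6)
  Distance 8: (x=0, y=3), (x=2, y=5), (x=6, y=5), (x=5, y=6), (x=7, y=6), (x=8, y=7)
  Distance 9: (x=0, y=4), (x=1, y=5), (x=2, y=6), (x=5, y=7), (x=7, y=7), (x=8, y=8)
  Distance 10: (x=1, y=6), (x=6, y=7), (x=5, y=8), (x=7, y=8), (x=8, y=9)
  Distance 11: (x=0, y=6), (x=1, y=7), (x=4, y=8), (x=6, y=8), (x=5, y=9), (x=7, y=9)
  Distance 12: (x=0, y=7), (x=1, y=8), (x=3, y=8), (x=4, y=9), (x=6, y=9), (x=5, y=10), (x=7, y=10)
  Distance 13: (x=3, y=7), (x=0, y=8), (x=1, y=9), (x=4, y=10), (x=6, y=10), (x=5, y=11), (x=7, y=11)
  Distance 14: (x=0, y=9), (x=2, y=9), (x=1, y=10), (x=3, y=10), (x=4, y=11), (x=6, y=11), (x=8, y=11)
  Distance 15: (x=2, y=10), (x=1, y=11), (x=3, y=11)
  Distance 16: (x=0, y=11)
Total reachable: 93 (grid has 93 open cells total)

Answer: Reachable cells: 93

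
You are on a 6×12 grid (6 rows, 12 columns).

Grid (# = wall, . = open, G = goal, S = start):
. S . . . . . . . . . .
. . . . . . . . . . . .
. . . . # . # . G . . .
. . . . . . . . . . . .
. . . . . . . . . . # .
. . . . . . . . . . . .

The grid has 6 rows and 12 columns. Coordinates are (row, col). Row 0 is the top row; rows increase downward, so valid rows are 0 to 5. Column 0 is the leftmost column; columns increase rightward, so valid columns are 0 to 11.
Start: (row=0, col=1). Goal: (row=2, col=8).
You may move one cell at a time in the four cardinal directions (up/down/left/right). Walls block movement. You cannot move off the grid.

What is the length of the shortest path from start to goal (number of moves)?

BFS from (row=0, col=1) until reaching (row=2, col=8):
  Distance 0: (row=0, col=1)
  Distance 1: (row=0, col=0), (row=0, col=2), (row=1, col=1)
  Distance 2: (row=0, col=3), (row=1, col=0), (row=1, col=2), (row=2, col=1)
  Distance 3: (row=0, col=4), (row=1, col=3), (row=2, col=0), (row=2, col=2), (row=3, col=1)
  Distance 4: (row=0, col=5), (row=1, col=4), (row=2, col=3), (row=3, col=0), (row=3, col=2), (row=4, col=1)
  Distance 5: (row=0, col=6), (row=1, col=5), (row=3, col=3), (row=4, col=0), (row=4, col=2), (row=5, col=1)
  Distance 6: (row=0, col=7), (row=1, col=6), (row=2, col=5), (row=3, col=4), (row=4, col=3), (row=5, col=0), (row=5, col=2)
  Distance 7: (row=0, col=8), (row=1, col=7), (row=3, col=5), (row=4, col=4), (row=5, col=3)
  Distance 8: (row=0, col=9), (row=1, col=8), (row=2, col=7), (row=3, col=6), (row=4, col=5), (row=5, col=4)
  Distance 9: (row=0, col=10), (row=1, col=9), (row=2, col=8), (row=3, col=7), (row=4, col=6), (row=5, col=5)  <- goal reached here
One shortest path (9 moves): (row=0, col=1) -> (row=0, col=2) -> (row=0, col=3) -> (row=0, col=4) -> (row=0, col=5) -> (row=0, col=6) -> (row=0, col=7) -> (row=0, col=8) -> (row=1, col=8) -> (row=2, col=8)

Answer: Shortest path length: 9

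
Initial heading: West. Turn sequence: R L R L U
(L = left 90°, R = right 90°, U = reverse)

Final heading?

Answer: Final heading: East

Derivation:
Start: West
  R (right (90° clockwise)) -> North
  L (left (90° counter-clockwise)) -> West
  R (right (90° clockwise)) -> North
  L (left (90° counter-clockwise)) -> West
  U (U-turn (180°)) -> East
Final: East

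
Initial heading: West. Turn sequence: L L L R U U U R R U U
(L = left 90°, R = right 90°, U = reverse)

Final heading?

Answer: Final heading: East

Derivation:
Start: West
  L (left (90° counter-clockwise)) -> South
  L (left (90° counter-clockwise)) -> East
  L (left (90° counter-clockwise)) -> North
  R (right (90° clockwise)) -> East
  U (U-turn (180°)) -> West
  U (U-turn (180°)) -> East
  U (U-turn (180°)) -> West
  R (right (90° clockwise)) -> North
  R (right (90° clockwise)) -> East
  U (U-turn (180°)) -> West
  U (U-turn (180°)) -> East
Final: East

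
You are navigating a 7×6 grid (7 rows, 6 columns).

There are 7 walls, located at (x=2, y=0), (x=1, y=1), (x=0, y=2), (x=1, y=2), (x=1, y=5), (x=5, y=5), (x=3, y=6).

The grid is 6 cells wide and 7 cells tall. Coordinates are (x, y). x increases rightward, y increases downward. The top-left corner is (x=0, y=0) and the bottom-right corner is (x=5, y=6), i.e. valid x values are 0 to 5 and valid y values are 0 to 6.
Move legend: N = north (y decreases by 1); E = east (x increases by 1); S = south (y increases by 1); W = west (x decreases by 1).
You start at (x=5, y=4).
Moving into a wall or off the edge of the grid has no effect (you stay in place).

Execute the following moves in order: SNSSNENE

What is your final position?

Start: (x=5, y=4)
  S (south): blocked, stay at (x=5, y=4)
  N (north): (x=5, y=4) -> (x=5, y=3)
  S (south): (x=5, y=3) -> (x=5, y=4)
  S (south): blocked, stay at (x=5, y=4)
  N (north): (x=5, y=4) -> (x=5, y=3)
  E (east): blocked, stay at (x=5, y=3)
  N (north): (x=5, y=3) -> (x=5, y=2)
  E (east): blocked, stay at (x=5, y=2)
Final: (x=5, y=2)

Answer: Final position: (x=5, y=2)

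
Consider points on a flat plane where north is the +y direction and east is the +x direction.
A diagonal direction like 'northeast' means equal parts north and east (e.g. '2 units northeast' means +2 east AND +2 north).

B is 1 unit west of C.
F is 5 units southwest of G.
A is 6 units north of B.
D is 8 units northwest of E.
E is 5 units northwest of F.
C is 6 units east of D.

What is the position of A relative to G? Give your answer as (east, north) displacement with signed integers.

Answer: A is at (east=-13, north=14) relative to G.

Derivation:
Place G at the origin (east=0, north=0).
  F is 5 units southwest of G: delta (east=-5, north=-5); F at (east=-5, north=-5).
  E is 5 units northwest of F: delta (east=-5, north=+5); E at (east=-10, north=0).
  D is 8 units northwest of E: delta (east=-8, north=+8); D at (east=-18, north=8).
  C is 6 units east of D: delta (east=+6, north=+0); C at (east=-12, north=8).
  B is 1 unit west of C: delta (east=-1, north=+0); B at (east=-13, north=8).
  A is 6 units north of B: delta (east=+0, north=+6); A at (east=-13, north=14).
Therefore A relative to G: (east=-13, north=14).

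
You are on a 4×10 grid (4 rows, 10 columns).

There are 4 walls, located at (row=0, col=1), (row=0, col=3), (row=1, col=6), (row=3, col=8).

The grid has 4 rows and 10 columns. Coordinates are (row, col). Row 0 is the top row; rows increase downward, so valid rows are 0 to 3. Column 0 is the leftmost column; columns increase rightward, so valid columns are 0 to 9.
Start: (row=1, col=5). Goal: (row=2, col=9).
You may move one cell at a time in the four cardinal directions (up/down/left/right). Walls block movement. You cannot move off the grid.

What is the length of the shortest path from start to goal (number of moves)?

BFS from (row=1, col=5) until reaching (row=2, col=9):
  Distance 0: (row=1, col=5)
  Distance 1: (row=0, col=5), (row=1, col=4), (row=2, col=5)
  Distance 2: (row=0, col=4), (row=0, col=6), (row=1, col=3), (row=2, col=4), (row=2, col=6), (row=3, col=5)
  Distance 3: (row=0, col=7), (row=1, col=2), (row=2, col=3), (row=2, col=7), (row=3, col=4), (row=3, col=6)
  Distance 4: (row=0, col=2), (row=0, col=8), (row=1, col=1), (row=1, col=7), (row=2, col=2), (row=2, col=8), (row=3, col=3), (row=3, col=7)
  Distance 5: (row=0, col=9), (row=1, col=0), (row=1, col=8), (row=2, col=1), (row=2, col=9), (row=3, col=2)  <- goal reached here
One shortest path (5 moves): (row=1, col=5) -> (row=2, col=5) -> (row=2, col=6) -> (row=2, col=7) -> (row=2, col=8) -> (row=2, col=9)

Answer: Shortest path length: 5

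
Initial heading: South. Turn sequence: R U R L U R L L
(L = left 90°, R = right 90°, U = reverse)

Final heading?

Answer: Final heading: South

Derivation:
Start: South
  R (right (90° clockwise)) -> West
  U (U-turn (180°)) -> East
  R (right (90° clockwise)) -> South
  L (left (90° counter-clockwise)) -> East
  U (U-turn (180°)) -> West
  R (right (90° clockwise)) -> North
  L (left (90° counter-clockwise)) -> West
  L (left (90° counter-clockwise)) -> South
Final: South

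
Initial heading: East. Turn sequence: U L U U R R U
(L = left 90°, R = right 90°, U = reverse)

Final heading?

Start: East
  U (U-turn (180°)) -> West
  L (left (90° counter-clockwise)) -> South
  U (U-turn (180°)) -> North
  U (U-turn (180°)) -> South
  R (right (90° clockwise)) -> West
  R (right (90° clockwise)) -> North
  U (U-turn (180°)) -> South
Final: South

Answer: Final heading: South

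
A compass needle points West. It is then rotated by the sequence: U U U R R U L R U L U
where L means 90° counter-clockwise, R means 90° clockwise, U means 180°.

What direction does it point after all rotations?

Start: West
  U (U-turn (180°)) -> East
  U (U-turn (180°)) -> West
  U (U-turn (180°)) -> East
  R (right (90° clockwise)) -> South
  R (right (90° clockwise)) -> West
  U (U-turn (180°)) -> East
  L (left (90° counter-clockwise)) -> North
  R (right (90° clockwise)) -> East
  U (U-turn (180°)) -> West
  L (left (90° counter-clockwise)) -> South
  U (U-turn (180°)) -> North
Final: North

Answer: Final heading: North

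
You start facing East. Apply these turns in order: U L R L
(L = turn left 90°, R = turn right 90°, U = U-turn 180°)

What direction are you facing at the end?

Answer: Final heading: South

Derivation:
Start: East
  U (U-turn (180°)) -> West
  L (left (90° counter-clockwise)) -> South
  R (right (90° clockwise)) -> West
  L (left (90° counter-clockwise)) -> South
Final: South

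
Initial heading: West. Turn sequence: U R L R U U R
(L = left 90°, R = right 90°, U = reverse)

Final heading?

Start: West
  U (U-turn (180°)) -> East
  R (right (90° clockwise)) -> South
  L (left (90° counter-clockwise)) -> East
  R (right (90° clockwise)) -> South
  U (U-turn (180°)) -> North
  U (U-turn (180°)) -> South
  R (right (90° clockwise)) -> West
Final: West

Answer: Final heading: West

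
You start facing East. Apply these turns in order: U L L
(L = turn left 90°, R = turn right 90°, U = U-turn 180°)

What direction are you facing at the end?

Start: East
  U (U-turn (180°)) -> West
  L (left (90° counter-clockwise)) -> South
  L (left (90° counter-clockwise)) -> East
Final: East

Answer: Final heading: East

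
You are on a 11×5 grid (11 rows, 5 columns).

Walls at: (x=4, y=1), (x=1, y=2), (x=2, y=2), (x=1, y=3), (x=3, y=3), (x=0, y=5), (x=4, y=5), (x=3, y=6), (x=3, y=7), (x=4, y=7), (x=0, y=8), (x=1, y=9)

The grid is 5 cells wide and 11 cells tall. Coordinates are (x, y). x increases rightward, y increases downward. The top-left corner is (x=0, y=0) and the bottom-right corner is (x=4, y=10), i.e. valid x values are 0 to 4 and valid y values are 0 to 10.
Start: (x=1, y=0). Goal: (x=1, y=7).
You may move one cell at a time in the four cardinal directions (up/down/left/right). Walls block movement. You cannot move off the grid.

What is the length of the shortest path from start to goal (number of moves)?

Answer: Shortest path length: 9

Derivation:
BFS from (x=1, y=0) until reaching (x=1, y=7):
  Distance 0: (x=1, y=0)
  Distance 1: (x=0, y=0), (x=2, y=0), (x=1, y=1)
  Distance 2: (x=3, y=0), (x=0, y=1), (x=2, y=1)
  Distance 3: (x=4, y=0), (x=3, y=1), (x=0, y=2)
  Distance 4: (x=3, y=2), (x=0, y=3)
  Distance 5: (x=4, y=2), (x=0, y=4)
  Distance 6: (x=4, y=3), (x=1, y=4)
  Distance 7: (x=2, y=4), (x=4, y=4), (x=1, y=5)
  Distance 8: (x=2, y=3), (x=3, y=4), (x=2, y=5), (x=1, y=6)
  Distance 9: (x=3, y=5), (x=0, y=6), (x=2, y=6), (x=1, y=7)  <- goal reached here
One shortest path (9 moves): (x=1, y=0) -> (x=0, y=0) -> (x=0, y=1) -> (x=0, y=2) -> (x=0, y=3) -> (x=0, y=4) -> (x=1, y=4) -> (x=1, y=5) -> (x=1, y=6) -> (x=1, y=7)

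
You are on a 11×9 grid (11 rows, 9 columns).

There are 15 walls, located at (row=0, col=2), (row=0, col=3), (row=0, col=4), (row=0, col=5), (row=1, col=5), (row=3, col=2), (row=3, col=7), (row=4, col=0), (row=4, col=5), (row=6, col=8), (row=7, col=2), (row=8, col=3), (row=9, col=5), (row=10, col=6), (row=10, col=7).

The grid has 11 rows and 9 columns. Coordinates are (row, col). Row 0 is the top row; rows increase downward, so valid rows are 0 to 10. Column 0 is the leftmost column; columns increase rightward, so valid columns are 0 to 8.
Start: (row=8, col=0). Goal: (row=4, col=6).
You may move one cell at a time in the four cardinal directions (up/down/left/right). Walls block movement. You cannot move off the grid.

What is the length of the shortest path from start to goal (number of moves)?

BFS from (row=8, col=0) until reaching (row=4, col=6):
  Distance 0: (row=8, col=0)
  Distance 1: (row=7, col=0), (row=8, col=1), (row=9, col=0)
  Distance 2: (row=6, col=0), (row=7, col=1), (row=8, col=2), (row=9, col=1), (row=10, col=0)
  Distance 3: (row=5, col=0), (row=6, col=1), (row=9, col=2), (row=10, col=1)
  Distance 4: (row=5, col=1), (row=6, col=2), (row=9, col=3), (row=10, col=2)
  Distance 5: (row=4, col=1), (row=5, col=2), (row=6, col=3), (row=9, col=4), (row=10, col=3)
  Distance 6: (row=3, col=1), (row=4, col=2), (row=5, col=3), (row=6, col=4), (row=7, col=3), (row=8, col=4), (row=10, col=4)
  Distance 7: (row=2, col=1), (row=3, col=0), (row=4, col=3), (row=5, col=4), (row=6, col=5), (row=7, col=4), (row=8, col=5), (row=10, col=5)
  Distance 8: (row=1, col=1), (row=2, col=0), (row=2, col=2), (row=3, col=3), (row=4, col=4), (row=5, col=5), (row=6, col=6), (row=7, col=5), (row=8, col=6)
  Distance 9: (row=0, col=1), (row=1, col=0), (row=1, col=2), (row=2, col=3), (row=3, col=4), (row=5, col=6), (row=6, col=7), (row=7, col=6), (row=8, col=7), (row=9, col=6)
  Distance 10: (row=0, col=0), (row=1, col=3), (row=2, col=4), (row=3, col=5), (row=4, col=6), (row=5, col=7), (row=7, col=7), (row=8, col=8), (row=9, col=7)  <- goal reached here
One shortest path (10 moves): (row=8, col=0) -> (row=8, col=1) -> (row=7, col=1) -> (row=6, col=1) -> (row=6, col=2) -> (row=6, col=3) -> (row=6, col=4) -> (row=6, col=5) -> (row=6, col=6) -> (row=5, col=6) -> (row=4, col=6)

Answer: Shortest path length: 10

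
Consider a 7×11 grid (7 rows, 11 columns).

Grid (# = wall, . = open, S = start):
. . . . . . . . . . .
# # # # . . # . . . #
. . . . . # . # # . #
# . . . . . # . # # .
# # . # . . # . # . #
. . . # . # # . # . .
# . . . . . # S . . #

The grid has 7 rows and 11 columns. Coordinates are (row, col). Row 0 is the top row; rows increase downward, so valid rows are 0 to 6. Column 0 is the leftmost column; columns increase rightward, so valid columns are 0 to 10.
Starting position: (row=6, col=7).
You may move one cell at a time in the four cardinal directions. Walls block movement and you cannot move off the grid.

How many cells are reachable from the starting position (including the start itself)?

Answer: Reachable cells: 9

Derivation:
BFS flood-fill from (row=6, col=7):
  Distance 0: (row=6, col=7)
  Distance 1: (row=5, col=7), (row=6, col=8)
  Distance 2: (row=4, col=7), (row=6, col=9)
  Distance 3: (row=3, col=7), (row=5, col=9)
  Distance 4: (row=4, col=9), (row=5, col=10)
Total reachable: 9 (grid has 50 open cells total)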